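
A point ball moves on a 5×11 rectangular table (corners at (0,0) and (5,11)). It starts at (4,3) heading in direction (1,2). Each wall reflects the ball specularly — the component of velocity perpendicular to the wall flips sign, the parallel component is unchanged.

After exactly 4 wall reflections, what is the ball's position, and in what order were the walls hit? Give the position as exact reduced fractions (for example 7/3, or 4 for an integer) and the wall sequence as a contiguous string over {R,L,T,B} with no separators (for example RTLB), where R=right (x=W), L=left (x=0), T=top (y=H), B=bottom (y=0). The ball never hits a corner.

1. t=1 → R at (5,5); v=(-1,2)
2. t=3 → T at (2,11); v=(-1,-2)
3. t=2 → L at (0,7); v=(1,-2)
4. t=7/2 → B at (7/2,0); v=(1,2)

Final position: (7/2,0)
Wall sequence: RTLB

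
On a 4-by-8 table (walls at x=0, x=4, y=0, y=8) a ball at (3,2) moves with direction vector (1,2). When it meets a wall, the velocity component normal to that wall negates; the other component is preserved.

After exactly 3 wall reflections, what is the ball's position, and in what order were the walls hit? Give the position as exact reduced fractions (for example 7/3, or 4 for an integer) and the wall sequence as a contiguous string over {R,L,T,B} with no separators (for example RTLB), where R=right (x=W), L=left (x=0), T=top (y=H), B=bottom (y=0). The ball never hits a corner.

1. t=1 → R at (4,4); v=(-1,2)
2. t=2 → T at (2,8); v=(-1,-2)
3. t=2 → L at (0,4); v=(1,-2)

Final position: (0,4)
Wall sequence: RTL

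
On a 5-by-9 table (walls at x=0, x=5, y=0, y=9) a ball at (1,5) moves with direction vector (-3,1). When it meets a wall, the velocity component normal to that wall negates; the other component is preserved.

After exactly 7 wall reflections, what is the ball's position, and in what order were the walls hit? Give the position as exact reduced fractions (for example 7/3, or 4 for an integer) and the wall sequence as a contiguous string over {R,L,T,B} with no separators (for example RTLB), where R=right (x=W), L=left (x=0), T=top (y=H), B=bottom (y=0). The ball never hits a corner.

Final position: (5,13/3)
Wall sequence: LRLTRLR

1. t=1/3 → L at (0,16/3); v=(3,1)
2. t=5/3 → R at (5,7); v=(-3,1)
3. t=5/3 → L at (0,26/3); v=(3,1)
4. t=1/3 → T at (1,9); v=(3,-1)
5. t=4/3 → R at (5,23/3); v=(-3,-1)
6. t=5/3 → L at (0,6); v=(3,-1)
7. t=5/3 → R at (5,13/3); v=(-3,-1)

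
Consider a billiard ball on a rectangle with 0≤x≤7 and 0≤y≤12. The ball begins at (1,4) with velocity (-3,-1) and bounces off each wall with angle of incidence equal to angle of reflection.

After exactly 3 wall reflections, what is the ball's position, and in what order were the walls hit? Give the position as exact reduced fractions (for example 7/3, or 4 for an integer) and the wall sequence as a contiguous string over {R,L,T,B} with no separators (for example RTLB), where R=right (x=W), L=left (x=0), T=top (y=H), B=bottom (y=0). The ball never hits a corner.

Final position: (3,0)
Wall sequence: LRB

1. t=1/3 → L at (0,11/3); v=(3,-1)
2. t=7/3 → R at (7,4/3); v=(-3,-1)
3. t=4/3 → B at (3,0); v=(-3,1)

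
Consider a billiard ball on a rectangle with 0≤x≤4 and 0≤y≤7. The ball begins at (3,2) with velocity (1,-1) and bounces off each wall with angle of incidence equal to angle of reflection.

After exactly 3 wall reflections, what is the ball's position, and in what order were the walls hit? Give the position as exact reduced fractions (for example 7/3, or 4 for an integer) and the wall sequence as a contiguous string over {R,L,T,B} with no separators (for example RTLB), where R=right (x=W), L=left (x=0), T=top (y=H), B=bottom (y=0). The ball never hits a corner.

Final position: (0,3)
Wall sequence: RBL

1. t=1 → R at (4,1); v=(-1,-1)
2. t=1 → B at (3,0); v=(-1,1)
3. t=3 → L at (0,3); v=(1,1)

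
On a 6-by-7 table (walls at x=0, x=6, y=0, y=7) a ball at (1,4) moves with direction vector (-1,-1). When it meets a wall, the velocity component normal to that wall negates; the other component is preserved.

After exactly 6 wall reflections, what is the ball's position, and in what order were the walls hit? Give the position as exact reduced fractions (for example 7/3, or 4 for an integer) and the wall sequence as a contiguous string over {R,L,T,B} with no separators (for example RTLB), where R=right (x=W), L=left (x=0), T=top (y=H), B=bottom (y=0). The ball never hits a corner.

Final position: (5,0)
Wall sequence: LBRTLB

1. t=1 → L at (0,3); v=(1,-1)
2. t=3 → B at (3,0); v=(1,1)
3. t=3 → R at (6,3); v=(-1,1)
4. t=4 → T at (2,7); v=(-1,-1)
5. t=2 → L at (0,5); v=(1,-1)
6. t=5 → B at (5,0); v=(1,1)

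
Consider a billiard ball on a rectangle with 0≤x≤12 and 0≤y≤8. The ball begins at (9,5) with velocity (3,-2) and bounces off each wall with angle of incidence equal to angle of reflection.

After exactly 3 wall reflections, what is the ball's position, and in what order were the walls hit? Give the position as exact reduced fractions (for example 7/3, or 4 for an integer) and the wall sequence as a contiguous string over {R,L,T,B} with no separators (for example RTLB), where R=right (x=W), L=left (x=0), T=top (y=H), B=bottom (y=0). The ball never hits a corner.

1. t=1 → R at (12,3); v=(-3,-2)
2. t=3/2 → B at (15/2,0); v=(-3,2)
3. t=5/2 → L at (0,5); v=(3,2)

Final position: (0,5)
Wall sequence: RBL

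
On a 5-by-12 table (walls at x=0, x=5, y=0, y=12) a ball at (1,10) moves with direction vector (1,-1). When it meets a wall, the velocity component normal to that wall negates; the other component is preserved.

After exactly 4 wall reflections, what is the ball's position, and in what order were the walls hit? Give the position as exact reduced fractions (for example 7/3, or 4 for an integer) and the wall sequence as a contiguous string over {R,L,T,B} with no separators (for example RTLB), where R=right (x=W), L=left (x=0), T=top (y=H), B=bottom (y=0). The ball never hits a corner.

1. t=4 → R at (5,6); v=(-1,-1)
2. t=5 → L at (0,1); v=(1,-1)
3. t=1 → B at (1,0); v=(1,1)
4. t=4 → R at (5,4); v=(-1,1)

Final position: (5,4)
Wall sequence: RLBR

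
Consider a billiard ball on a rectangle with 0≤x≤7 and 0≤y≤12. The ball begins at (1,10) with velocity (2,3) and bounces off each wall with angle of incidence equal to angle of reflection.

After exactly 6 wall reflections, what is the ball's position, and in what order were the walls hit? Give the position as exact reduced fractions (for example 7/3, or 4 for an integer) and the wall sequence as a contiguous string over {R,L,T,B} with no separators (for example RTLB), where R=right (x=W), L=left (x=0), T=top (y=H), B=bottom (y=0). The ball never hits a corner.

1. t=2/3 → T at (7/3,12); v=(2,-3)
2. t=7/3 → R at (7,5); v=(-2,-3)
3. t=5/3 → B at (11/3,0); v=(-2,3)
4. t=11/6 → L at (0,11/2); v=(2,3)
5. t=13/6 → T at (13/3,12); v=(2,-3)
6. t=4/3 → R at (7,8); v=(-2,-3)

Final position: (7,8)
Wall sequence: TRBLTR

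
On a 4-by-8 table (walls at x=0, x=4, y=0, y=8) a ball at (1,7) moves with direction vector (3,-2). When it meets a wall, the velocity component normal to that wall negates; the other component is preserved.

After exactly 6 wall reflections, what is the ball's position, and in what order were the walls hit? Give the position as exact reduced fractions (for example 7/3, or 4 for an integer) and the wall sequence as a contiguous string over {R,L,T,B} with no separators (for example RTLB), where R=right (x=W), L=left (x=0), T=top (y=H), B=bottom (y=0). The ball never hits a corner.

1. t=1 → R at (4,5); v=(-3,-2)
2. t=4/3 → L at (0,7/3); v=(3,-2)
3. t=7/6 → B at (7/2,0); v=(3,2)
4. t=1/6 → R at (4,1/3); v=(-3,2)
5. t=4/3 → L at (0,3); v=(3,2)
6. t=4/3 → R at (4,17/3); v=(-3,2)

Final position: (4,17/3)
Wall sequence: RLBRLR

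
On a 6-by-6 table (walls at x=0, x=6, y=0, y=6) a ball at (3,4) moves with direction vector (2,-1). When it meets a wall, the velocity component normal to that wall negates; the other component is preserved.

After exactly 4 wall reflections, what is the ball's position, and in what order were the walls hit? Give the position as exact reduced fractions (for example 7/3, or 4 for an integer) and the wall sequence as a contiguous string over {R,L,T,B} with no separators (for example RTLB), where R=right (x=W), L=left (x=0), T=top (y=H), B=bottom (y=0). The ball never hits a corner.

Final position: (6,7/2)
Wall sequence: RBLR

1. t=3/2 → R at (6,5/2); v=(-2,-1)
2. t=5/2 → B at (1,0); v=(-2,1)
3. t=1/2 → L at (0,1/2); v=(2,1)
4. t=3 → R at (6,7/2); v=(-2,1)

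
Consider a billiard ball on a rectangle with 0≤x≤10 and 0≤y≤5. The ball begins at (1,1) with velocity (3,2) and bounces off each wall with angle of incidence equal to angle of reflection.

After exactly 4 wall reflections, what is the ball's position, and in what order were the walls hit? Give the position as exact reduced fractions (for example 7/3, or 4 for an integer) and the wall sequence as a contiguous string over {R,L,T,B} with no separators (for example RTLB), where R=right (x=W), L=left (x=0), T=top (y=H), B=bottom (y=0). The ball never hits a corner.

1. t=2 → T at (7,5); v=(3,-2)
2. t=1 → R at (10,3); v=(-3,-2)
3. t=3/2 → B at (11/2,0); v=(-3,2)
4. t=11/6 → L at (0,11/3); v=(3,2)

Final position: (0,11/3)
Wall sequence: TRBL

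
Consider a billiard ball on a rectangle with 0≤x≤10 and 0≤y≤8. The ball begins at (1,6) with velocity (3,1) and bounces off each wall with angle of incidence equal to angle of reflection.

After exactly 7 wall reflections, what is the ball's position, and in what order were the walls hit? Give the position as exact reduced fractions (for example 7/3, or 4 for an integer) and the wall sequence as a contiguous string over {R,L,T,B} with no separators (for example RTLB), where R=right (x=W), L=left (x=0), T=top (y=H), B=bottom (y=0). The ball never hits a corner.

1. t=2 → T at (7,8); v=(3,-1)
2. t=1 → R at (10,7); v=(-3,-1)
3. t=10/3 → L at (0,11/3); v=(3,-1)
4. t=10/3 → R at (10,1/3); v=(-3,-1)
5. t=1/3 → B at (9,0); v=(-3,1)
6. t=3 → L at (0,3); v=(3,1)
7. t=10/3 → R at (10,19/3); v=(-3,1)

Final position: (10,19/3)
Wall sequence: TRLRBLR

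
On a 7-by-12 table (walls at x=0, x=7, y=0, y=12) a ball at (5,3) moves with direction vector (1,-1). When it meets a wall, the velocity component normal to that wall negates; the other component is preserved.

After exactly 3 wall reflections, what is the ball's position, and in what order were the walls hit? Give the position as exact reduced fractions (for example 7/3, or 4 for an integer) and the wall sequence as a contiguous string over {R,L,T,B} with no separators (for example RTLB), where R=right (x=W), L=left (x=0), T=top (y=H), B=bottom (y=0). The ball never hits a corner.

1. t=2 → R at (7,1); v=(-1,-1)
2. t=1 → B at (6,0); v=(-1,1)
3. t=6 → L at (0,6); v=(1,1)

Final position: (0,6)
Wall sequence: RBL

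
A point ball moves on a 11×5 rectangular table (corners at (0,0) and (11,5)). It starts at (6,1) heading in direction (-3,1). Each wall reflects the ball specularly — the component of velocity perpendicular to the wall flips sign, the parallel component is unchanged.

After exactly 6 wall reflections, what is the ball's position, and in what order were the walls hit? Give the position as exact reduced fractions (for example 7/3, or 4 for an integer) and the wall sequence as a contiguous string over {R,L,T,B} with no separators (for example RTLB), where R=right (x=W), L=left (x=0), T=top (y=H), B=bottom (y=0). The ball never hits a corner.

1. t=2 → L at (0,3); v=(3,1)
2. t=2 → T at (6,5); v=(3,-1)
3. t=5/3 → R at (11,10/3); v=(-3,-1)
4. t=10/3 → B at (1,0); v=(-3,1)
5. t=1/3 → L at (0,1/3); v=(3,1)
6. t=11/3 → R at (11,4); v=(-3,1)

Final position: (11,4)
Wall sequence: LTRBLR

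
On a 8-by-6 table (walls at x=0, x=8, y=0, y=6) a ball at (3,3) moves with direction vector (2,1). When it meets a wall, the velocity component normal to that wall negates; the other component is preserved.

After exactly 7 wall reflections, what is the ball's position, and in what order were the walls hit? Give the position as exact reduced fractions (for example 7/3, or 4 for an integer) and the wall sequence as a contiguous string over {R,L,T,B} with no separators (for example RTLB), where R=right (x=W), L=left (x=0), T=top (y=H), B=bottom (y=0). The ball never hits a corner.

1. t=5/2 → R at (8,11/2); v=(-2,1)
2. t=1/2 → T at (7,6); v=(-2,-1)
3. t=7/2 → L at (0,5/2); v=(2,-1)
4. t=5/2 → B at (5,0); v=(2,1)
5. t=3/2 → R at (8,3/2); v=(-2,1)
6. t=4 → L at (0,11/2); v=(2,1)
7. t=1/2 → T at (1,6); v=(2,-1)

Final position: (1,6)
Wall sequence: RTLBRLT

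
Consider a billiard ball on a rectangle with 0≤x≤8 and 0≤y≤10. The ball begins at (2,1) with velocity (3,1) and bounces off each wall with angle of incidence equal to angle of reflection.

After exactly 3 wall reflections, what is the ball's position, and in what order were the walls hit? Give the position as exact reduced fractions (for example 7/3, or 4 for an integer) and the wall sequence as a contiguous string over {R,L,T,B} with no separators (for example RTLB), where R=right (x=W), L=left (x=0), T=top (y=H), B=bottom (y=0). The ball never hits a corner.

1. t=2 → R at (8,3); v=(-3,1)
2. t=8/3 → L at (0,17/3); v=(3,1)
3. t=8/3 → R at (8,25/3); v=(-3,1)

Final position: (8,25/3)
Wall sequence: RLR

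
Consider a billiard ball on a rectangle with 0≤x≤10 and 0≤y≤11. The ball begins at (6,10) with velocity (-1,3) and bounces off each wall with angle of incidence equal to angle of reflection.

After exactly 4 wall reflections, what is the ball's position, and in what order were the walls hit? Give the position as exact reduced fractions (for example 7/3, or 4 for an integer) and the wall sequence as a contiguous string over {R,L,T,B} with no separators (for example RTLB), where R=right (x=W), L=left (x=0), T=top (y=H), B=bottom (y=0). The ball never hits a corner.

1. t=1/3 → T at (17/3,11); v=(-1,-3)
2. t=11/3 → B at (2,0); v=(-1,3)
3. t=2 → L at (0,6); v=(1,3)
4. t=5/3 → T at (5/3,11); v=(1,-3)

Final position: (5/3,11)
Wall sequence: TBLT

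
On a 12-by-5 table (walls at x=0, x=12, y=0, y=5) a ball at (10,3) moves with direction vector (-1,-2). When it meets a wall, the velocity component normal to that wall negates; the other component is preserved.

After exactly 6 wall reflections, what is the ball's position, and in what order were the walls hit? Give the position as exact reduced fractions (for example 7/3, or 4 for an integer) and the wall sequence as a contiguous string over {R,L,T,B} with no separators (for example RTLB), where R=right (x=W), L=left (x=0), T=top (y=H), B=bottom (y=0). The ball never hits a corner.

1. t=3/2 → B at (17/2,0); v=(-1,2)
2. t=5/2 → T at (6,5); v=(-1,-2)
3. t=5/2 → B at (7/2,0); v=(-1,2)
4. t=5/2 → T at (1,5); v=(-1,-2)
5. t=1 → L at (0,3); v=(1,-2)
6. t=3/2 → B at (3/2,0); v=(1,2)

Final position: (3/2,0)
Wall sequence: BTBTLB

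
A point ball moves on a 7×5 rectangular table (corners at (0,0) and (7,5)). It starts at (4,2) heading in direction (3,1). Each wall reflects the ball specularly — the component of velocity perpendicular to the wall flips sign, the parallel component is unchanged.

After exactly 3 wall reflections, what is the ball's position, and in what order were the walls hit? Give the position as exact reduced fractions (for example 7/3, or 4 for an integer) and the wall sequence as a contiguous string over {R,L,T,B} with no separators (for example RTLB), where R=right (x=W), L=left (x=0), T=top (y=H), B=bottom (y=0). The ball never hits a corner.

Final position: (0,14/3)
Wall sequence: RTL

1. t=1 → R at (7,3); v=(-3,1)
2. t=2 → T at (1,5); v=(-3,-1)
3. t=1/3 → L at (0,14/3); v=(3,-1)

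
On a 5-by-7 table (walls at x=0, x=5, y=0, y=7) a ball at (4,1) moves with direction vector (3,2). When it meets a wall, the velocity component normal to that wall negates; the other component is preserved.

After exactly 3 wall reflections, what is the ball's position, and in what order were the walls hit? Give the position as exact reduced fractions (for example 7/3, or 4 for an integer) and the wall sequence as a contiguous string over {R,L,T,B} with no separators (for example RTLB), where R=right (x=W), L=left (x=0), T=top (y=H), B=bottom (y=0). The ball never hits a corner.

1. t=1/3 → R at (5,5/3); v=(-3,2)
2. t=5/3 → L at (0,5); v=(3,2)
3. t=1 → T at (3,7); v=(3,-2)

Final position: (3,7)
Wall sequence: RLT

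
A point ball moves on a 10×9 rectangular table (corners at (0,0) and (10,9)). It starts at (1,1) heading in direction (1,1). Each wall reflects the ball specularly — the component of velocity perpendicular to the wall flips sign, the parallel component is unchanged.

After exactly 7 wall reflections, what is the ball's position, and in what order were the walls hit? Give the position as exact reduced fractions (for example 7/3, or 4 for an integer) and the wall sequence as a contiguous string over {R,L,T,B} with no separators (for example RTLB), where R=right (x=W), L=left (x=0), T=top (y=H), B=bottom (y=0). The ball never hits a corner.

1. t=8 → T at (9,9); v=(1,-1)
2. t=1 → R at (10,8); v=(-1,-1)
3. t=8 → B at (2,0); v=(-1,1)
4. t=2 → L at (0,2); v=(1,1)
5. t=7 → T at (7,9); v=(1,-1)
6. t=3 → R at (10,6); v=(-1,-1)
7. t=6 → B at (4,0); v=(-1,1)

Final position: (4,0)
Wall sequence: TRBLTRB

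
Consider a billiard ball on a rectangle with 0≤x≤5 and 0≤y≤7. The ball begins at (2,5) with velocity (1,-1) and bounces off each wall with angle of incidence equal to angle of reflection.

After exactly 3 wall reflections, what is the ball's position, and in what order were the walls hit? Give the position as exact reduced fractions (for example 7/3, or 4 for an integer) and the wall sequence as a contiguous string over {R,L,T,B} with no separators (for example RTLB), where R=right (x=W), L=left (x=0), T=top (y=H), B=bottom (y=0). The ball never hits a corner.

Final position: (0,3)
Wall sequence: RBL

1. t=3 → R at (5,2); v=(-1,-1)
2. t=2 → B at (3,0); v=(-1,1)
3. t=3 → L at (0,3); v=(1,1)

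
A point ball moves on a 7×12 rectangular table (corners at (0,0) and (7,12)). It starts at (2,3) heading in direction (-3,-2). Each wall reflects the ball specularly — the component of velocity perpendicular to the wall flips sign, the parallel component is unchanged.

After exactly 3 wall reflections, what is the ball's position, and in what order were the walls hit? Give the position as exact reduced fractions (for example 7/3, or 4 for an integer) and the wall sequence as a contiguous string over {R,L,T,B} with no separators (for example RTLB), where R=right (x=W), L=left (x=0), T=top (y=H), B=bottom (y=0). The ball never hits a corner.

Final position: (7,3)
Wall sequence: LBR

1. t=2/3 → L at (0,5/3); v=(3,-2)
2. t=5/6 → B at (5/2,0); v=(3,2)
3. t=3/2 → R at (7,3); v=(-3,2)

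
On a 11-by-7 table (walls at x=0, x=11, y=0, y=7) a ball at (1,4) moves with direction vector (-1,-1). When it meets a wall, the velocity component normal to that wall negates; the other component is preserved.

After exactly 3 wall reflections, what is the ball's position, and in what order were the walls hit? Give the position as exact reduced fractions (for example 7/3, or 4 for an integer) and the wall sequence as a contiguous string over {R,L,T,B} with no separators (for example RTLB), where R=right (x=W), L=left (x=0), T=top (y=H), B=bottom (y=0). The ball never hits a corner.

1. t=1 → L at (0,3); v=(1,-1)
2. t=3 → B at (3,0); v=(1,1)
3. t=7 → T at (10,7); v=(1,-1)

Final position: (10,7)
Wall sequence: LBT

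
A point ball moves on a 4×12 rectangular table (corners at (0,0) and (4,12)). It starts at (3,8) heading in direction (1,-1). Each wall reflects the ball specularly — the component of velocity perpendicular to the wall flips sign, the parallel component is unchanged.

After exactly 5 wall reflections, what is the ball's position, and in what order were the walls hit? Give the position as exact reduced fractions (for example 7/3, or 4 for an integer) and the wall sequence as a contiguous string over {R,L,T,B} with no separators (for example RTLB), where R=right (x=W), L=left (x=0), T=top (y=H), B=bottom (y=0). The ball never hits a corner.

1. t=1 → R at (4,7); v=(-1,-1)
2. t=4 → L at (0,3); v=(1,-1)
3. t=3 → B at (3,0); v=(1,1)
4. t=1 → R at (4,1); v=(-1,1)
5. t=4 → L at (0,5); v=(1,1)

Final position: (0,5)
Wall sequence: RLBRL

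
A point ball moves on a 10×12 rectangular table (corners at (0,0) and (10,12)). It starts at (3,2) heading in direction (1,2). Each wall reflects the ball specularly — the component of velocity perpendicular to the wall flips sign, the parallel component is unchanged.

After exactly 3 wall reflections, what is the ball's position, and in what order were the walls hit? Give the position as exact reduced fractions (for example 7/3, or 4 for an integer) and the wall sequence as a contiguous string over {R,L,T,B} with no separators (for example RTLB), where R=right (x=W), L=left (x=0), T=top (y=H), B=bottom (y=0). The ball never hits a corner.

1. t=5 → T at (8,12); v=(1,-2)
2. t=2 → R at (10,8); v=(-1,-2)
3. t=4 → B at (6,0); v=(-1,2)

Final position: (6,0)
Wall sequence: TRB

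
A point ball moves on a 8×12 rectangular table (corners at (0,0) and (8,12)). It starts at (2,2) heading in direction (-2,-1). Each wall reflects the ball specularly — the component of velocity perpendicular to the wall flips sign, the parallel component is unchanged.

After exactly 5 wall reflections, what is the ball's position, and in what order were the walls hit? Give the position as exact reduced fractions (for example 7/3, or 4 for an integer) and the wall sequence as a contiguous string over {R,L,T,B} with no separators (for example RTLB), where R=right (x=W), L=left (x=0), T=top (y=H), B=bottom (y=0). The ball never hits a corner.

Final position: (8,11)
Wall sequence: LBRLR

1. t=1 → L at (0,1); v=(2,-1)
2. t=1 → B at (2,0); v=(2,1)
3. t=3 → R at (8,3); v=(-2,1)
4. t=4 → L at (0,7); v=(2,1)
5. t=4 → R at (8,11); v=(-2,1)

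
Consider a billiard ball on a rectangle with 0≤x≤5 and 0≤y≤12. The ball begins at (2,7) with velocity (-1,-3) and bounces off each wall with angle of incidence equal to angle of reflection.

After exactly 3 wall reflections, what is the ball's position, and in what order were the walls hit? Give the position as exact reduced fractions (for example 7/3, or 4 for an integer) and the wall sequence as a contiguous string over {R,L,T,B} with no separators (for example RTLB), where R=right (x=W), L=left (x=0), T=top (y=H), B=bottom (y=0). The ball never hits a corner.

Final position: (13/3,12)
Wall sequence: LBT

1. t=2 → L at (0,1); v=(1,-3)
2. t=1/3 → B at (1/3,0); v=(1,3)
3. t=4 → T at (13/3,12); v=(1,-3)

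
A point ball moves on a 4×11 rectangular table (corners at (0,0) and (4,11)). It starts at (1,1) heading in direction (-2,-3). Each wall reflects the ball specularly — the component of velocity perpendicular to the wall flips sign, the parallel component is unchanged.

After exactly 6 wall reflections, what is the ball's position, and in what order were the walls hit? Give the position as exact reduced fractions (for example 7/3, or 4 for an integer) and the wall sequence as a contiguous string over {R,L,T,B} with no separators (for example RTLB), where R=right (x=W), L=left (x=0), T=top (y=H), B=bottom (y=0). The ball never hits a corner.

Final position: (4,7/2)
Wall sequence: BLRTLR

1. t=1/3 → B at (1/3,0); v=(-2,3)
2. t=1/6 → L at (0,1/2); v=(2,3)
3. t=2 → R at (4,13/2); v=(-2,3)
4. t=3/2 → T at (1,11); v=(-2,-3)
5. t=1/2 → L at (0,19/2); v=(2,-3)
6. t=2 → R at (4,7/2); v=(-2,-3)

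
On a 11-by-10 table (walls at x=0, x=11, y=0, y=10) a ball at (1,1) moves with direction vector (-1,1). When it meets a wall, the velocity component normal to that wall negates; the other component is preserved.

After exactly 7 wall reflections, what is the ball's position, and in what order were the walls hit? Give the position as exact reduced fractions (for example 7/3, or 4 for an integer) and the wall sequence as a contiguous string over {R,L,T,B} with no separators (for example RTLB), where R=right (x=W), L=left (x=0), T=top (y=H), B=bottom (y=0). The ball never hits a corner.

Final position: (11,5)
Wall sequence: LTRBLTR

1. t=1 → L at (0,2); v=(1,1)
2. t=8 → T at (8,10); v=(1,-1)
3. t=3 → R at (11,7); v=(-1,-1)
4. t=7 → B at (4,0); v=(-1,1)
5. t=4 → L at (0,4); v=(1,1)
6. t=6 → T at (6,10); v=(1,-1)
7. t=5 → R at (11,5); v=(-1,-1)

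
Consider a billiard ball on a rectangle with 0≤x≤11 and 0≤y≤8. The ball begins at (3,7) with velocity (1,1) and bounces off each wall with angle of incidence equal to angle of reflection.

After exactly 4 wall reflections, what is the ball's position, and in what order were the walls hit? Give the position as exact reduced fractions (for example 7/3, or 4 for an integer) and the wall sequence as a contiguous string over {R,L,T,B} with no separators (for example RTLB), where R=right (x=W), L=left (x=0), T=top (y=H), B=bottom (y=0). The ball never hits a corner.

Final position: (2,8)
Wall sequence: TRBT

1. t=1 → T at (4,8); v=(1,-1)
2. t=7 → R at (11,1); v=(-1,-1)
3. t=1 → B at (10,0); v=(-1,1)
4. t=8 → T at (2,8); v=(-1,-1)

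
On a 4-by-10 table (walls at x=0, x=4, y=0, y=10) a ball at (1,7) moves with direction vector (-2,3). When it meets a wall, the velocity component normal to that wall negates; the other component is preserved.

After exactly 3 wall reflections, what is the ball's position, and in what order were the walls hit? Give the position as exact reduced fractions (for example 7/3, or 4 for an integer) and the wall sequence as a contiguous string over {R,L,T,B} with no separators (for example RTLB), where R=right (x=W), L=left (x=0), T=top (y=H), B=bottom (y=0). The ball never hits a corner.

1. t=1/2 → L at (0,17/2); v=(2,3)
2. t=1/2 → T at (1,10); v=(2,-3)
3. t=3/2 → R at (4,11/2); v=(-2,-3)

Final position: (4,11/2)
Wall sequence: LTR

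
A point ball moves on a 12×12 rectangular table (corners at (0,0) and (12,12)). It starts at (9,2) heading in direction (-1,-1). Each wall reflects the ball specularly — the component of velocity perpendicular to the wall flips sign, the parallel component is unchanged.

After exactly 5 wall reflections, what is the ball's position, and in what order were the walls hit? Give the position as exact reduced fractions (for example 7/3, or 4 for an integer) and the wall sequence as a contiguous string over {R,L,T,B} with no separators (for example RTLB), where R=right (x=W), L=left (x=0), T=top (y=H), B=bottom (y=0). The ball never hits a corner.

1. t=2 → B at (7,0); v=(-1,1)
2. t=7 → L at (0,7); v=(1,1)
3. t=5 → T at (5,12); v=(1,-1)
4. t=7 → R at (12,5); v=(-1,-1)
5. t=5 → B at (7,0); v=(-1,1)

Final position: (7,0)
Wall sequence: BLTRB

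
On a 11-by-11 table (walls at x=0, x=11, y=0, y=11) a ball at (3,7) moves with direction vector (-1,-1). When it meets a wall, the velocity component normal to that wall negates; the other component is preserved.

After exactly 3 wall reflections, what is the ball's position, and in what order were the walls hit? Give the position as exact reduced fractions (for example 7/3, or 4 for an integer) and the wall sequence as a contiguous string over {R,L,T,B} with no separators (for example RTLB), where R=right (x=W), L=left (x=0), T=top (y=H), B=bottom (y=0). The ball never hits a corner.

1. t=3 → L at (0,4); v=(1,-1)
2. t=4 → B at (4,0); v=(1,1)
3. t=7 → R at (11,7); v=(-1,1)

Final position: (11,7)
Wall sequence: LBR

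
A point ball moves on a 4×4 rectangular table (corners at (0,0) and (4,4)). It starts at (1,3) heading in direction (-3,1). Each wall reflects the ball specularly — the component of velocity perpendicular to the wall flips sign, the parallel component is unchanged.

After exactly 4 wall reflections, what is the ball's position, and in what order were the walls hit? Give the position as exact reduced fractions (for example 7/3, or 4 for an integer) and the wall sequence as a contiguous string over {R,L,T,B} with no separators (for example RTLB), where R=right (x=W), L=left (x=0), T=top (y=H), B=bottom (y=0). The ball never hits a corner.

Final position: (0,2)
Wall sequence: LTRL

1. t=1/3 → L at (0,10/3); v=(3,1)
2. t=2/3 → T at (2,4); v=(3,-1)
3. t=2/3 → R at (4,10/3); v=(-3,-1)
4. t=4/3 → L at (0,2); v=(3,-1)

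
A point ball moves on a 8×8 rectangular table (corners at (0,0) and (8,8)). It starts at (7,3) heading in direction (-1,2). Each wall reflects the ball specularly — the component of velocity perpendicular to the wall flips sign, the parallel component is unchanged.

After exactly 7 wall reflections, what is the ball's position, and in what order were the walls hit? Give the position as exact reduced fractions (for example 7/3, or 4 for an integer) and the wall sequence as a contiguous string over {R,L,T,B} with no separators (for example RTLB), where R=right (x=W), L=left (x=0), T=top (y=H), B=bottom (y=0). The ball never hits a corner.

Final position: (9/2,8)
Wall sequence: TBLTBRT

1. t=5/2 → T at (9/2,8); v=(-1,-2)
2. t=4 → B at (1/2,0); v=(-1,2)
3. t=1/2 → L at (0,1); v=(1,2)
4. t=7/2 → T at (7/2,8); v=(1,-2)
5. t=4 → B at (15/2,0); v=(1,2)
6. t=1/2 → R at (8,1); v=(-1,2)
7. t=7/2 → T at (9/2,8); v=(-1,-2)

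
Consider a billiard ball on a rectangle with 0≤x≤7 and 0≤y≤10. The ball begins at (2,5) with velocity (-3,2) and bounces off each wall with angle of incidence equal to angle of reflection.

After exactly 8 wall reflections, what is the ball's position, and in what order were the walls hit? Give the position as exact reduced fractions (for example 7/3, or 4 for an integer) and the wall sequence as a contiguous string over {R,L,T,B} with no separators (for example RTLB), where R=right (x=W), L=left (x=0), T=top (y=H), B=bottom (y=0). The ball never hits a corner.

1. t=2/3 → L at (0,19/3); v=(3,2)
2. t=11/6 → T at (11/2,10); v=(3,-2)
3. t=1/2 → R at (7,9); v=(-3,-2)
4. t=7/3 → L at (0,13/3); v=(3,-2)
5. t=13/6 → B at (13/2,0); v=(3,2)
6. t=1/6 → R at (7,1/3); v=(-3,2)
7. t=7/3 → L at (0,5); v=(3,2)
8. t=7/3 → R at (7,29/3); v=(-3,2)

Final position: (7,29/3)
Wall sequence: LTRLBRLR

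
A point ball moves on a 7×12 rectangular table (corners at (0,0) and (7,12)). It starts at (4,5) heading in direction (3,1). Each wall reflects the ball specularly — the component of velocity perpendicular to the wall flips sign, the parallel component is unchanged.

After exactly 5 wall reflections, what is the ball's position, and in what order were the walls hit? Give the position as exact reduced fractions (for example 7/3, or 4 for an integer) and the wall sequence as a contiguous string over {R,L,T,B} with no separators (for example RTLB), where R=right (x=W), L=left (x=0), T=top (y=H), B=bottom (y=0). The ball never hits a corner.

Final position: (0,11)
Wall sequence: RLRTL

1. t=1 → R at (7,6); v=(-3,1)
2. t=7/3 → L at (0,25/3); v=(3,1)
3. t=7/3 → R at (7,32/3); v=(-3,1)
4. t=4/3 → T at (3,12); v=(-3,-1)
5. t=1 → L at (0,11); v=(3,-1)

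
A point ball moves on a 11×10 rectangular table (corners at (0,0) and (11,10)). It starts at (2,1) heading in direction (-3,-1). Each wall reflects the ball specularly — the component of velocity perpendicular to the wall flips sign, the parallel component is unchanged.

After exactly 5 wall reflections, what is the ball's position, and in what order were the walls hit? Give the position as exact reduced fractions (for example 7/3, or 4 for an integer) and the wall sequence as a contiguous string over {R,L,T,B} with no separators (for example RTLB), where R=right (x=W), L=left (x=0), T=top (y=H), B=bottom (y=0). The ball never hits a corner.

Final position: (9,10)
Wall sequence: LBRLT

1. t=2/3 → L at (0,1/3); v=(3,-1)
2. t=1/3 → B at (1,0); v=(3,1)
3. t=10/3 → R at (11,10/3); v=(-3,1)
4. t=11/3 → L at (0,7); v=(3,1)
5. t=3 → T at (9,10); v=(3,-1)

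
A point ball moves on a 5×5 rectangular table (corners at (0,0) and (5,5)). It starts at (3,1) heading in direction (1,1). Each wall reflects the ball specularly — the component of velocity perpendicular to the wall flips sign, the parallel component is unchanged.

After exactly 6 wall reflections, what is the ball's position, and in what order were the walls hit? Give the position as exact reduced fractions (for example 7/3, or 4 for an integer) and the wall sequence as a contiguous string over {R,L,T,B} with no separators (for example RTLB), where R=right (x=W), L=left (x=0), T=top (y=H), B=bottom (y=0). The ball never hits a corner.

Final position: (3,5)
Wall sequence: RTLBRT

1. t=2 → R at (5,3); v=(-1,1)
2. t=2 → T at (3,5); v=(-1,-1)
3. t=3 → L at (0,2); v=(1,-1)
4. t=2 → B at (2,0); v=(1,1)
5. t=3 → R at (5,3); v=(-1,1)
6. t=2 → T at (3,5); v=(-1,-1)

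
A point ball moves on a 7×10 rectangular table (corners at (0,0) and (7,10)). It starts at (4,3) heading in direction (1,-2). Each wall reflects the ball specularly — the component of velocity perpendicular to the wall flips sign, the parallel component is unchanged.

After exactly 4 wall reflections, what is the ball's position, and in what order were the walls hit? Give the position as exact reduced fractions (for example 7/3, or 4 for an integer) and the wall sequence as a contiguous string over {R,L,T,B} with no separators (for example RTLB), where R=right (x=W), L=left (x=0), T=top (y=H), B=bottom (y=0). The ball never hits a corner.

1. t=3/2 → B at (11/2,0); v=(1,2)
2. t=3/2 → R at (7,3); v=(-1,2)
3. t=7/2 → T at (7/2,10); v=(-1,-2)
4. t=7/2 → L at (0,3); v=(1,-2)

Final position: (0,3)
Wall sequence: BRTL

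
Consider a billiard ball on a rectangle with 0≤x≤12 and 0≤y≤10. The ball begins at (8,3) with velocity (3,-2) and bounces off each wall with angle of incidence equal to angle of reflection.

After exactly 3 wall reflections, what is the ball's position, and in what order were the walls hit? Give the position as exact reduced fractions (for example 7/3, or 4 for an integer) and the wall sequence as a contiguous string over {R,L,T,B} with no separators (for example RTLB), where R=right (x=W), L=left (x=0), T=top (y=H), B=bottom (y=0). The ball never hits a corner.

1. t=4/3 → R at (12,1/3); v=(-3,-2)
2. t=1/6 → B at (23/2,0); v=(-3,2)
3. t=23/6 → L at (0,23/3); v=(3,2)

Final position: (0,23/3)
Wall sequence: RBL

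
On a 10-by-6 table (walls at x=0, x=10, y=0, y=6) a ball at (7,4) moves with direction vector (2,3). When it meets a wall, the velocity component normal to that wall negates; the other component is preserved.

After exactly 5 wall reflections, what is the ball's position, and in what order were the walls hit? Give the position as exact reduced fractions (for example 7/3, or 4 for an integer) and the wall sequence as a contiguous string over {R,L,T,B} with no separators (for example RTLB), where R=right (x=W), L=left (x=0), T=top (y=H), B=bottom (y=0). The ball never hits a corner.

Final position: (0,1/2)
Wall sequence: TRBTL

1. t=2/3 → T at (25/3,6); v=(2,-3)
2. t=5/6 → R at (10,7/2); v=(-2,-3)
3. t=7/6 → B at (23/3,0); v=(-2,3)
4. t=2 → T at (11/3,6); v=(-2,-3)
5. t=11/6 → L at (0,1/2); v=(2,-3)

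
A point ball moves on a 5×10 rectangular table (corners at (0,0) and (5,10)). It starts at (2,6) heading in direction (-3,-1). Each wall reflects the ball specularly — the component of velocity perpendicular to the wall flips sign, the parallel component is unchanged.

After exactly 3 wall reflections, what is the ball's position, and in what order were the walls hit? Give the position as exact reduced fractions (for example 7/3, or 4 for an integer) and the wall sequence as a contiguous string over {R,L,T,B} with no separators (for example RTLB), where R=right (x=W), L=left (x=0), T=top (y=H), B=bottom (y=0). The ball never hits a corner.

1. t=2/3 → L at (0,16/3); v=(3,-1)
2. t=5/3 → R at (5,11/3); v=(-3,-1)
3. t=5/3 → L at (0,2); v=(3,-1)

Final position: (0,2)
Wall sequence: LRL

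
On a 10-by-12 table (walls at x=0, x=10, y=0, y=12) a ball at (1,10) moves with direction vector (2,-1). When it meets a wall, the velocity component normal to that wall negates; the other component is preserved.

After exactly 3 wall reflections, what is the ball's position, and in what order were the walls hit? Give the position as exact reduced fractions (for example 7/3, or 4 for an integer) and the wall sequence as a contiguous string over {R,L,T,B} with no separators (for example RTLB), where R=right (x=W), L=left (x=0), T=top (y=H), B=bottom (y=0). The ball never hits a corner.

Final position: (1,0)
Wall sequence: RLB

1. t=9/2 → R at (10,11/2); v=(-2,-1)
2. t=5 → L at (0,1/2); v=(2,-1)
3. t=1/2 → B at (1,0); v=(2,1)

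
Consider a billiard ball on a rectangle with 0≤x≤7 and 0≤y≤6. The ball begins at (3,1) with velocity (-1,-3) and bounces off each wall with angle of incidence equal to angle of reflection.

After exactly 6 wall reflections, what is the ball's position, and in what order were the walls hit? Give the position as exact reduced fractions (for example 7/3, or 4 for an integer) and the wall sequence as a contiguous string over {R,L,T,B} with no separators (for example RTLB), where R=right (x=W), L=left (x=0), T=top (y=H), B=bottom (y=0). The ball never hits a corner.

Final position: (16/3,0)
Wall sequence: BTLBTB

1. t=1/3 → B at (8/3,0); v=(-1,3)
2. t=2 → T at (2/3,6); v=(-1,-3)
3. t=2/3 → L at (0,4); v=(1,-3)
4. t=4/3 → B at (4/3,0); v=(1,3)
5. t=2 → T at (10/3,6); v=(1,-3)
6. t=2 → B at (16/3,0); v=(1,3)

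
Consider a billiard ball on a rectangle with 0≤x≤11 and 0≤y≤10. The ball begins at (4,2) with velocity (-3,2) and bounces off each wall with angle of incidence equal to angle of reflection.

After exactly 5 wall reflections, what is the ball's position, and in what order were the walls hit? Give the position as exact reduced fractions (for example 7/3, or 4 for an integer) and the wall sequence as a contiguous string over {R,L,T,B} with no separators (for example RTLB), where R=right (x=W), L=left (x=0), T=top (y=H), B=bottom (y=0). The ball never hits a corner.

Final position: (1,0)
Wall sequence: LTRLB

1. t=4/3 → L at (0,14/3); v=(3,2)
2. t=8/3 → T at (8,10); v=(3,-2)
3. t=1 → R at (11,8); v=(-3,-2)
4. t=11/3 → L at (0,2/3); v=(3,-2)
5. t=1/3 → B at (1,0); v=(3,2)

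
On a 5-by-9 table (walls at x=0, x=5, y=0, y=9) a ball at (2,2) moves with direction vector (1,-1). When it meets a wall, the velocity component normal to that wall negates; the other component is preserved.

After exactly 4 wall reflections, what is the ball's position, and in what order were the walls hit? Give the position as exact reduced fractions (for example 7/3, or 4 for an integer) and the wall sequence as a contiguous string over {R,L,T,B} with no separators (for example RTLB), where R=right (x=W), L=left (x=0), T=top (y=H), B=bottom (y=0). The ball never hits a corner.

Final position: (3,9)
Wall sequence: BRLT

1. t=2 → B at (4,0); v=(1,1)
2. t=1 → R at (5,1); v=(-1,1)
3. t=5 → L at (0,6); v=(1,1)
4. t=3 → T at (3,9); v=(1,-1)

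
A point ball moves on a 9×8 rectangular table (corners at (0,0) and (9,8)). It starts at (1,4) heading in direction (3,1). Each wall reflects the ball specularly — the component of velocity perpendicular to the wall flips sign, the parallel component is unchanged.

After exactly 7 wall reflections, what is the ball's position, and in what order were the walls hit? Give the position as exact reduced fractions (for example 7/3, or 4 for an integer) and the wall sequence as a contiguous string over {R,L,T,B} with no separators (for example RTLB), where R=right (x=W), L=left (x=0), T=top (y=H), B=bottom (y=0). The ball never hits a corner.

Final position: (9,8/3)
Wall sequence: RTLRLBR

1. t=8/3 → R at (9,20/3); v=(-3,1)
2. t=4/3 → T at (5,8); v=(-3,-1)
3. t=5/3 → L at (0,19/3); v=(3,-1)
4. t=3 → R at (9,10/3); v=(-3,-1)
5. t=3 → L at (0,1/3); v=(3,-1)
6. t=1/3 → B at (1,0); v=(3,1)
7. t=8/3 → R at (9,8/3); v=(-3,1)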